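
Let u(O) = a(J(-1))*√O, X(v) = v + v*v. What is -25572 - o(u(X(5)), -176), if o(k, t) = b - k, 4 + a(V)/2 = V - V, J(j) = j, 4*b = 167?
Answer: -102455/4 - 8*√30 ≈ -25658.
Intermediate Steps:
b = 167/4 (b = (¼)*167 = 167/4 ≈ 41.750)
X(v) = v + v²
a(V) = -8 (a(V) = -8 + 2*(V - V) = -8 + 2*0 = -8 + 0 = -8)
u(O) = -8*√O
o(k, t) = 167/4 - k
-25572 - o(u(X(5)), -176) = -25572 - (167/4 - (-8)*√(5*(1 + 5))) = -25572 - (167/4 - (-8)*√(5*6)) = -25572 - (167/4 - (-8)*√30) = -25572 - (167/4 + 8*√30) = -25572 + (-167/4 - 8*√30) = -102455/4 - 8*√30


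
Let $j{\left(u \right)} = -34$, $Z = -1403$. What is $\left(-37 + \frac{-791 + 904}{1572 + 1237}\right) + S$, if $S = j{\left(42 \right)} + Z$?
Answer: $- \frac{4140353}{2809} \approx -1474.0$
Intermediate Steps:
$S = -1437$ ($S = -34 - 1403 = -1437$)
$\left(-37 + \frac{-791 + 904}{1572 + 1237}\right) + S = \left(-37 + \frac{-791 + 904}{1572 + 1237}\right) - 1437 = \left(-37 + \frac{113}{2809}\right) - 1437 = - \frac{103820}{2809} - 1437 = - \frac{4140353}{2809}$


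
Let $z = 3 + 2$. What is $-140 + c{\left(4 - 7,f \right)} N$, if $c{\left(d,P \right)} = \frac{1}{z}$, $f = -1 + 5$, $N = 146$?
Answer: $- \frac{554}{5} \approx -110.8$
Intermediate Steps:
$z = 5$
$f = 4$
$c{\left(d,P \right)} = \frac{1}{5}$
$-140 + c{\left(4 - 7,f \right)} N = -140 + \frac{1}{5} \cdot 146 = -140 + \frac{146}{5} = - \frac{554}{5}$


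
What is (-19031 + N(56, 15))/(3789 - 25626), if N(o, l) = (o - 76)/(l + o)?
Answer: 450407/516809 ≈ 0.87152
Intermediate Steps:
N(o, l) = (-76 + o)/(l + o)
(-19031 + N(56, 15))/(3789 - 25626) = (-19031 + (-76 + 56)/(15 + 56))/(3789 - 25626) = (-19031 - 20/71)/(-21837) = (-19031 + (1/71)*(-20))*(-1/21837) = (-19031 - 20/71)*(-1/21837) = -1351221/71*(-1/21837) = 450407/516809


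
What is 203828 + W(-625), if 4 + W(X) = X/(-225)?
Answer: 1834441/9 ≈ 2.0383e+5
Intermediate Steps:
W(X) = -4 - X/225 (W(X) = -4 + X/(-225) = -4 + X*(-1/225) = -4 - X/225)
203828 + W(-625) = 203828 + (-4 - 1/225*(-625)) = 203828 + (-4 + 25/9) = 203828 - 11/9 = 1834441/9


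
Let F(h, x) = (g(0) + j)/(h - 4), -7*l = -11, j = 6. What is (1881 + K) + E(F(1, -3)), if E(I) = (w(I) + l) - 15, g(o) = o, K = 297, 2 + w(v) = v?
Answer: 15124/7 ≈ 2160.6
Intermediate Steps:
l = 11/7 (l = -1/7*(-11) = 11/7 ≈ 1.5714)
w(v) = -2 + v
F(h, x) = 6/(-4 + h) (F(h, x) = (0 + 6)/(h - 4) = 6/(-4 + h))
E(I) = -108/7 + I (E(I) = ((-2 + I) + 11/7) - 15 = (-3/7 + I) - 15 = -108/7 + I)
(1881 + K) + E(F(1, -3)) = (1881 + 297) + (-108/7 + 6/(-4 + 1)) = 2178 + (-108/7 + 6/(-3)) = 2178 + (-108/7 + 6*(-1/3)) = 2178 + (-108/7 - 2) = 2178 - 122/7 = 15124/7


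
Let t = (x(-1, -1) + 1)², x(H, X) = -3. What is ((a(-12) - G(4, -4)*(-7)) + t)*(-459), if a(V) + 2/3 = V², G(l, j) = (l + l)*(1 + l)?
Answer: -196146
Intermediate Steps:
G(l, j) = 2*l*(1 + l) (G(l, j) = (2*l)*(1 + l) = 2*l*(1 + l))
a(V) = -⅔ + V²
t = 4 (t = (-3 + 1)² = (-2)² = 4)
((a(-12) - G(4, -4)*(-7)) + t)*(-459) = (((-⅔ + (-12)²) - 2*4*(1 + 4)*(-7)) + 4)*(-459) = (((-⅔ + 144) - 2*4*5*(-7)) + 4)*(-459) = ((430/3 - 40*(-7)) + 4)*(-459) = ((430/3 - 1*(-280)) + 4)*(-459) = ((430/3 + 280) + 4)*(-459) = (1270/3 + 4)*(-459) = (1282/3)*(-459) = -196146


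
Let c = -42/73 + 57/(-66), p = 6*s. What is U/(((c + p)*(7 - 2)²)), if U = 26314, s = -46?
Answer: -42260284/11139175 ≈ -3.7938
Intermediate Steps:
p = -276 (p = 6*(-46) = -276)
c = -2311/1606 (c = -42*1/73 + 57*(-1/66) = -42/73 - 19/22 = -2311/1606 ≈ -1.4390)
U/(((c + p)*(7 - 2)²)) = 26314/(((-2311/1606 - 276)*(7 - 2)²)) = 26314/((-445567/1606*5²)) = 26314/((-445567/1606*25)) = 26314/(-11139175/1606) = 26314*(-1606/11139175) = -42260284/11139175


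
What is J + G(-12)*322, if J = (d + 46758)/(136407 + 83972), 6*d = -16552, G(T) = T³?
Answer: -11866679774/21327 ≈ -5.5642e+5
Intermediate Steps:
d = -8276/3 (d = (⅙)*(-16552) = -8276/3 ≈ -2758.7)
J = 4258/21327 (J = (-8276/3 + 46758)/(136407 + 83972) = (131998/3)/220379 = (131998/3)*(1/220379) = 4258/21327 ≈ 0.19965)
J + G(-12)*322 = 4258/21327 + (-12)³*322 = 4258/21327 - 1728*322 = 4258/21327 - 556416 = -11866679774/21327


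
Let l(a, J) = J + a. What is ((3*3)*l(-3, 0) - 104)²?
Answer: 17161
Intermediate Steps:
((3*3)*l(-3, 0) - 104)² = ((3*3)*(0 - 3) - 104)² = (9*(-3) - 104)² = (-27 - 104)² = (-131)² = 17161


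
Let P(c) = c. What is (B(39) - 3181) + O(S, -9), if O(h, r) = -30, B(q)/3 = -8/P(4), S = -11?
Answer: -3217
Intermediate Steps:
B(q) = -6 (B(q) = 3*(-8/4) = 3*(-8*¼) = 3*(-2) = -6)
(B(39) - 3181) + O(S, -9) = (-6 - 3181) - 30 = -3187 - 30 = -3217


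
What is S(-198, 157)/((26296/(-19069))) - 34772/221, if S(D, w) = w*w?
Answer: -104791388113/5811416 ≈ -18032.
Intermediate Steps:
S(D, w) = w²
S(-198, 157)/((26296/(-19069))) - 34772/221 = 157²/((26296/(-19069))) - 34772/221 = 24649/((26296*(-1/19069))) - 34772*1/221 = 24649/(-26296/19069) - 34772/221 = 24649*(-19069/26296) - 34772/221 = -470031781/26296 - 34772/221 = -104791388113/5811416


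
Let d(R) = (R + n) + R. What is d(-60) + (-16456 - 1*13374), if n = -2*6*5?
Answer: -30010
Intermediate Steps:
n = -60 (n = -12*5 = -60)
d(R) = -60 + 2*R (d(R) = (R - 60) + R = (-60 + R) + R = -60 + 2*R)
d(-60) + (-16456 - 1*13374) = (-60 + 2*(-60)) + (-16456 - 1*13374) = (-60 - 120) + (-16456 - 13374) = -180 - 29830 = -30010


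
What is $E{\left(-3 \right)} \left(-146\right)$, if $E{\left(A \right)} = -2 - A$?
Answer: $-146$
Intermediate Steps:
$E{\left(-3 \right)} \left(-146\right) = \left(-2 - -3\right) \left(-146\right) = \left(-2 + 3\right) \left(-146\right) = 1 \left(-146\right) = -146$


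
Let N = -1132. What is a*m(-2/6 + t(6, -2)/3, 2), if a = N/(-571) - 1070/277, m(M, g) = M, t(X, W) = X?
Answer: -1487030/474501 ≈ -3.1339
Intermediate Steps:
a = -297406/158167 (a = -1132/(-571) - 1070/277 = -1132*(-1/571) - 1070*1/277 = 1132/571 - 1070/277 = -297406/158167 ≈ -1.8803)
a*m(-2/6 + t(6, -2)/3, 2) = -297406*(-2/6 + 6/3)/158167 = -297406*(-2*1/6 + 6*(1/3))/158167 = -297406*(-1/3 + 2)/158167 = -297406/158167*5/3 = -1487030/474501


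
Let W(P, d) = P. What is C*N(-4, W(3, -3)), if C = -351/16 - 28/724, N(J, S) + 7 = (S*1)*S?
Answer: -63643/1448 ≈ -43.952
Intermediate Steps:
N(J, S) = -7 + S² (N(J, S) = -7 + (S*1)*S = -7 + S*S = -7 + S²)
C = -63643/2896 (C = -351*1/16 - 28*1/724 = -351/16 - 7/181 = -63643/2896 ≈ -21.976)
C*N(-4, W(3, -3)) = -63643*(-7 + 3²)/2896 = -63643*(-7 + 9)/2896 = -63643/2896*2 = -63643/1448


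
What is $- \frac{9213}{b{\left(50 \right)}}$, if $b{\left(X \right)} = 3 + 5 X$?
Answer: $- \frac{9213}{253} \approx -36.415$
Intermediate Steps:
$- \frac{9213}{b{\left(50 \right)}} = - \frac{9213}{3 + 5 \cdot 50} = - \frac{9213}{3 + 250} = - \frac{9213}{253}$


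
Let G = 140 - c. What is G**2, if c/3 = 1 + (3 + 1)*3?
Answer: 10201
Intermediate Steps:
c = 39 (c = 3*(1 + (3 + 1)*3) = 3*(1 + 4*3) = 3*(1 + 12) = 3*13 = 39)
G = 101 (G = 140 - 1*39 = 140 - 39 = 101)
G**2 = 101**2 = 10201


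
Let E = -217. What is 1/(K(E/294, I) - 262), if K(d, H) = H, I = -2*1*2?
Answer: -1/266 ≈ -0.0037594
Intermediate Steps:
I = -4 (I = -2*2 = -4)
1/(K(E/294, I) - 262) = 1/(-4 - 262) = 1/(-266) = -1/266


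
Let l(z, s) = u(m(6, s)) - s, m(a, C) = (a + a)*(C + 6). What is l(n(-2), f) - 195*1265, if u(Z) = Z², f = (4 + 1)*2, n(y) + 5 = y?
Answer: -209821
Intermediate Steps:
n(y) = -5 + y
m(a, C) = 2*a*(6 + C) (m(a, C) = (2*a)*(6 + C) = 2*a*(6 + C))
f = 10 (f = 5*2 = 10)
l(z, s) = (72 + 12*s)² - s (l(z, s) = (2*6*(6 + s))² - s = (72 + 12*s)² - s)
l(n(-2), f) - 195*1265 = (-1*10 + 144*(6 + 10)²) - 195*1265 = (-10 + 144*16²) - 246675 = (-10 + 144*256) - 246675 = (-10 + 36864) - 246675 = 36854 - 246675 = -209821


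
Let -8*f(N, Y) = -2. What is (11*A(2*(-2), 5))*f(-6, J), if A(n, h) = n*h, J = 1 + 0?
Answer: -55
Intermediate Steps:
J = 1
f(N, Y) = 1/4 (f(N, Y) = -1/8*(-2) = 1/4)
A(n, h) = h*n
(11*A(2*(-2), 5))*f(-6, J) = (11*(5*(2*(-2))))*(1/4) = (11*(5*(-4)))*(1/4) = (11*(-20))*(1/4) = -220*1/4 = -55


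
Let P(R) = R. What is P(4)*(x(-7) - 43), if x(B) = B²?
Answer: 24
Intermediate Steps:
P(4)*(x(-7) - 43) = 4*((-7)² - 43) = 4*(49 - 43) = 4*6 = 24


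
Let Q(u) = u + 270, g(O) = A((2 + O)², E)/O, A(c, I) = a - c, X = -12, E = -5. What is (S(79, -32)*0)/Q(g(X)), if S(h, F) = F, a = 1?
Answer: 0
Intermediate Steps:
A(c, I) = 1 - c
g(O) = (1 - (2 + O)²)/O
Q(u) = 270 + u
(S(79, -32)*0)/Q(g(X)) = (-32*0)/(270 + (1 - (2 - 12)²)/(-12)) = 0/(270 - (1 - 1*(-10)²)/12) = 0/(270 - (1 - 1*100)/12) = 0/(270 - (1 - 100)/12) = 0/(270 - 1/12*(-99)) = 0/(270 + 33/4) = 0/(1113/4) = 0*(4/1113) = 0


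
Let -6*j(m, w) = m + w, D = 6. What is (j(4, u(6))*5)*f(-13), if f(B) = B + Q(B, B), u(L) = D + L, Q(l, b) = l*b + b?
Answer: -5720/3 ≈ -1906.7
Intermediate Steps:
Q(l, b) = b + b*l (Q(l, b) = b*l + b = b + b*l)
u(L) = 6 + L
j(m, w) = -m/6 - w/6 (j(m, w) = -(m + w)/6 = -m/6 - w/6)
f(B) = B + B*(1 + B)
(j(4, u(6))*5)*f(-13) = ((-⅙*4 - (6 + 6)/6)*5)*(-13*(2 - 13)) = ((-⅔ - ⅙*12)*5)*(-13*(-11)) = ((-⅔ - 2)*5)*143 = -8/3*5*143 = -40/3*143 = -5720/3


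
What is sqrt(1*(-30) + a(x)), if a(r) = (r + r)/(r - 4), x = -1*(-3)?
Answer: 6*I ≈ 6.0*I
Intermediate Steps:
x = 3
a(r) = 2*r/(-4 + r) (a(r) = (2*r)/(-4 + r) = 2*r/(-4 + r))
sqrt(1*(-30) + a(x)) = sqrt(1*(-30) + 2*3/(-4 + 3)) = sqrt(-30 + 2*3/(-1)) = sqrt(-30 + 2*3*(-1)) = sqrt(-30 - 6) = sqrt(-36) = 6*I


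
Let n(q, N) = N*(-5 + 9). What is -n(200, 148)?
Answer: -592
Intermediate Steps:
n(q, N) = 4*N (n(q, N) = N*4 = 4*N)
-n(200, 148) = -4*148 = -1*592 = -592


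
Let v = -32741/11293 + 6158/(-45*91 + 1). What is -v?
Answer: 4425738/1005077 ≈ 4.4034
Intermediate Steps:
v = -4425738/1005077 (v = -32741*1/11293 + 6158/(-4095 + 1) = -32741/11293 + 6158/(-4094) = -32741/11293 + 6158*(-1/4094) = -32741/11293 - 3079/2047 = -4425738/1005077 ≈ -4.4034)
-v = -1*(-4425738/1005077) = 4425738/1005077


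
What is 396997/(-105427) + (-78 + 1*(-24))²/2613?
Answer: 19836449/91826917 ≈ 0.21602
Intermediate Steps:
396997/(-105427) + (-78 + 1*(-24))²/2613 = 396997*(-1/105427) + (-78 - 24)²*(1/2613) = -396997/105427 + (-102)²*(1/2613) = -396997/105427 + 10404*(1/2613) = -396997/105427 + 3468/871 = 19836449/91826917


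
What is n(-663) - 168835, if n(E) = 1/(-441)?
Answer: -74456236/441 ≈ -1.6884e+5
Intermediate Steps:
n(E) = -1/441
n(-663) - 168835 = -1/441 - 168835 = -74456236/441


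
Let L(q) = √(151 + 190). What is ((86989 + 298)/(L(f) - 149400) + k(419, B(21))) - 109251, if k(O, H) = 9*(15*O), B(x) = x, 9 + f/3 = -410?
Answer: -1175983509671874/22320359659 - 87287*√341/22320359659 ≈ -52687.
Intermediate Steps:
f = -1257 (f = -27 + 3*(-410) = -27 - 1230 = -1257)
L(q) = √341
k(O, H) = 135*O
((86989 + 298)/(L(f) - 149400) + k(419, B(21))) - 109251 = ((86989 + 298)/(√341 - 149400) + 135*419) - 109251 = (87287/(-149400 + √341) + 56565) - 109251 = (56565 + 87287/(-149400 + √341)) - 109251 = -52686 + 87287/(-149400 + √341)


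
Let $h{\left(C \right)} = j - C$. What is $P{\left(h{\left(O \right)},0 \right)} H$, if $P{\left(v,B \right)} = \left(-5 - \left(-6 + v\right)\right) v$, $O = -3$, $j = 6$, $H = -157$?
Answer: $11304$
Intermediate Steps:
$h{\left(C \right)} = 6 - C$
$P{\left(v,B \right)} = v \left(1 - v\right)$ ($P{\left(v,B \right)} = \left(1 - v\right) v = v \left(1 - v\right)$)
$P{\left(h{\left(O \right)},0 \right)} H = \left(6 - -3\right) \left(1 - \left(6 - -3\right)\right) \left(-157\right) = \left(6 + 3\right) \left(1 - \left(6 + 3\right)\right) \left(-157\right) = 9 \left(1 - 9\right) \left(-157\right) = 9 \left(-8\right) \left(-157\right) = \left(-72\right) \left(-157\right) = 11304$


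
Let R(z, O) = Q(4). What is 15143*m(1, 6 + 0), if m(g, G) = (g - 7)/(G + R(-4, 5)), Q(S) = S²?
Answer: -45429/11 ≈ -4129.9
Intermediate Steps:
R(z, O) = 16 (R(z, O) = 4² = 16)
m(g, G) = (-7 + g)/(16 + G) (m(g, G) = (g - 7)/(G + 16) = (-7 + g)/(16 + G))
15143*m(1, 6 + 0) = 15143*((-7 + 1)/(16 + (6 + 0))) = 15143*(-6/(16 + 6)) = 15143*(-6/22) = 15143*((1/22)*(-6)) = 15143*(-3/11) = -45429/11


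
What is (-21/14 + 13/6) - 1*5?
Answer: -13/3 ≈ -4.3333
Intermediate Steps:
(-21/14 + 13/6) - 1*5 = (-21*1/14 + 13*(1/6)) - 5 = (-3/2 + 13/6) - 5 = 2/3 - 5 = -13/3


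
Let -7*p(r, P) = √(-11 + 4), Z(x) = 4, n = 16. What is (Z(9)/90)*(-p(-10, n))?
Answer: 2*I*√7/315 ≈ 0.016798*I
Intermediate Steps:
p(r, P) = -I*√7/7 (p(r, P) = -√(-11 + 4)/7 = -I*√7/7)
(Z(9)/90)*(-p(-10, n)) = (4/90)*(-(-1)*I*√7/7) = (4*(1/90))*(I*√7/7) = 2*(I*√7/7)/45 = 2*I*√7/315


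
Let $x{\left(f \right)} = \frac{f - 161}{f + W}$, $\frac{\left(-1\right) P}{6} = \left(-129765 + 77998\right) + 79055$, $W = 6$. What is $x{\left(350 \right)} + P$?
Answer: $- \frac{58286979}{356} \approx -1.6373 \cdot 10^{5}$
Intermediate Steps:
$P = -163728$ ($P = - 6 \left(\left(-129765 + 77998\right) + 79055\right) = - 6 \left(-51767 + 79055\right) = \left(-6\right) 27288 = -163728$)
$x{\left(f \right)} = \frac{-161 + f}{6 + f}$ ($x{\left(f \right)} = \frac{f - 161}{f + 6} = \frac{-161 + f}{6 + f}$)
$x{\left(350 \right)} + P = \frac{-161 + 350}{6 + 350} - 163728 = \frac{1}{356} \cdot 189 - 163728 = \frac{189}{356} - 163728 = - \frac{58286979}{356}$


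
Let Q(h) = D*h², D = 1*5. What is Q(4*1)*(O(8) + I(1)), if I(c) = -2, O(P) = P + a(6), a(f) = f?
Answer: 960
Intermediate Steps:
D = 5
O(P) = 6 + P (O(P) = P + 6 = 6 + P)
Q(h) = 5*h²
Q(4*1)*(O(8) + I(1)) = (5*(4*1)²)*((6 + 8) - 2) = (5*4²)*(14 - 2) = (5*16)*12 = 80*12 = 960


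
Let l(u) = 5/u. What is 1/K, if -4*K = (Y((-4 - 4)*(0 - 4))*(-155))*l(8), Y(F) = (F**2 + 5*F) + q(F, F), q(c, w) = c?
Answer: 1/29450 ≈ 3.3956e-5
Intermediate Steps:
Y(F) = F**2 + 6*F (Y(F) = (F**2 + 5*F) + F = F**2 + 6*F)
K = 29450 (K = -(((-4 - 4)*(0 - 4))*(6 + (-4 - 4)*(0 - 4)))*(-155)*5/8/4 = -((-8*(-4))*(6 - 8*(-4)))*(-155)*5*(1/8)/4 = -(32*(6 + 32))*(-155)*5/(4*8) = -(32*38)*(-155)*5/(4*8) = -1216*(-155)*5/(4*8) = -(-47120)*5/8 = -1/4*(-117800) = 29450)
1/K = 1/29450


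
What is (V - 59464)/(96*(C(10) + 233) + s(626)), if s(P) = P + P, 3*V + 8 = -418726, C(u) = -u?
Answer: -99521/11330 ≈ -8.7838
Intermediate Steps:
V = -139578 (V = -8/3 + (1/3)*(-418726) = -8/3 - 418726/3 = -139578)
s(P) = 2*P
(V - 59464)/(96*(C(10) + 233) + s(626)) = (-139578 - 59464)/(96*(-1*10 + 233) + 2*626) = -199042/(96*(-10 + 233) + 1252) = -199042/(96*223 + 1252) = -199042/(21408 + 1252) = -199042/22660 = -199042*1/22660 = -99521/11330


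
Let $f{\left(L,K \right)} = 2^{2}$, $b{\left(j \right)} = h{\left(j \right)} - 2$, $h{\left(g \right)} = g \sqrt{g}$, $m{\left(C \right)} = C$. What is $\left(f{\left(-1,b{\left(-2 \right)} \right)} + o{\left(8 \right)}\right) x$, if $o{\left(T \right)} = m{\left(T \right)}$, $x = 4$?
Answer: $48$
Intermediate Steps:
$o{\left(T \right)} = T$
$h{\left(g \right)} = g^{\frac{3}{2}}$
$b{\left(j \right)} = -2 + j^{\frac{3}{2}}$ ($b{\left(j \right)} = j^{\frac{3}{2}} - 2 = -2 + j^{\frac{3}{2}}$)
$f{\left(L,K \right)} = 4$
$\left(f{\left(-1,b{\left(-2 \right)} \right)} + o{\left(8 \right)}\right) x = \left(4 + 8\right) 4 = 12 \cdot 4 = 48$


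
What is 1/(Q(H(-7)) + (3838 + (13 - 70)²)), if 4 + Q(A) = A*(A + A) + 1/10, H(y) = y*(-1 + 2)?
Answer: 10/71811 ≈ 0.00013925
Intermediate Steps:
H(y) = y (H(y) = y*1 = y)
Q(A) = -39/10 + 2*A² (Q(A) = -4 + (A*(A + A) + 1/10) = -4 + (A*(2*A) + ⅒) = -4 + (2*A² + ⅒) = -4 + (⅒ + 2*A²) = -39/10 + 2*A²)
1/(Q(H(-7)) + (3838 + (13 - 70)²)) = 1/((-39/10 + 2*(-7)²) + (3838 + (13 - 70)²)) = 1/((-39/10 + 2*49) + (3838 + (-57)²)) = 1/((-39/10 + 98) + (3838 + 3249)) = 1/(941/10 + 7087) = 1/(71811/10) = 10/71811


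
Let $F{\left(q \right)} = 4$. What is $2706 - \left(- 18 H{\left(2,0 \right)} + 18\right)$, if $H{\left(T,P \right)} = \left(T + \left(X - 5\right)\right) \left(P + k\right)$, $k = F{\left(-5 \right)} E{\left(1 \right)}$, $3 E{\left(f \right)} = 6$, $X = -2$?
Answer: $1968$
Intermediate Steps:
$E{\left(f \right)} = 2$ ($E{\left(f \right)} = \frac{1}{3} \cdot 6 = 2$)
$k = 8$ ($k = 4 \cdot 2 = 8$)
$H{\left(T,P \right)} = \left(-7 + T\right) \left(8 + P\right)$ ($H{\left(T,P \right)} = \left(T - 7\right) \left(P + 8\right) = \left(T - 7\right) \left(8 + P\right) = \left(-7 + T\right) \left(8 + P\right)$)
$2706 - \left(- 18 H{\left(2,0 \right)} + 18\right) = 2706 - \left(- 18 \left(-56 - 0 + 8 \cdot 2 + 0 \cdot 2\right) + 18\right) = 2706 - \left(- 18 \left(-56 + 0 + 16 + 0\right) + 18\right) = 2706 - \left(\left(-18\right) \left(-40\right) + 18\right) = 2706 - \left(720 + 18\right) = 2706 - 738 = 1968$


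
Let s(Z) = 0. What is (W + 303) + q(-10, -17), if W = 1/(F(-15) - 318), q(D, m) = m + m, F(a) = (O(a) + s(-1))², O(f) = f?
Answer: 25016/93 ≈ 268.99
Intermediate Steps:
F(a) = a² (F(a) = (a + 0)² = a²)
q(D, m) = 2*m
W = -1/93 (W = 1/((-15)² - 318) = 1/(225 - 318) = 1/(-93) = -1/93 ≈ -0.010753)
(W + 303) + q(-10, -17) = (-1/93 + 303) + 2*(-17) = 28178/93 - 34 = 25016/93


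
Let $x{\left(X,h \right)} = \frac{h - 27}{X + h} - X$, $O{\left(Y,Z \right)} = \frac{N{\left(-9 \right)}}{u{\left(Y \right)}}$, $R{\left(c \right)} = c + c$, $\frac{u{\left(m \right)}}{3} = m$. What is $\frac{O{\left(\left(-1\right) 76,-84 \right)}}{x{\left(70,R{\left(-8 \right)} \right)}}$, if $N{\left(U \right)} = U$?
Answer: $- \frac{81}{145274} \approx -0.00055757$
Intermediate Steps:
$u{\left(m \right)} = 3 m$
$R{\left(c \right)} = 2 c$
$O{\left(Y,Z \right)} = - \frac{3}{Y}$ ($O{\left(Y,Z \right)} = - \frac{9}{3 Y} = - 9 \frac{1}{3 Y} = - \frac{3}{Y}$)
$x{\left(X,h \right)} = - X + \frac{-27 + h}{X + h}$ ($x{\left(X,h \right)} = \frac{-27 + h}{X + h} - X = - X + \frac{-27 + h}{X + h}$)
$\frac{O{\left(\left(-1\right) 76,-84 \right)}}{x{\left(70,R{\left(-8 \right)} \right)}} = \frac{\left(-3\right) \frac{1}{\left(-1\right) 76}}{\frac{1}{70 + 2 \left(-8\right)} \left(-27 + 2 \left(-8\right) - 70^{2} - 70 \cdot 2 \left(-8\right)\right)} = \frac{\left(-3\right) \frac{1}{-76}}{\frac{1}{70 - 16} \left(-27 - 16 - 4900 - 70 \left(-16\right)\right)} = \frac{\left(-3\right) \left(- \frac{1}{76}\right)}{\frac{1}{54} \left(-27 - 16 - 4900 + 1120\right)} = \frac{3}{76 \cdot \frac{1}{54} \left(-3823\right)} = \frac{3}{76 \left(- \frac{3823}{54}\right)} = \frac{3}{76} \left(- \frac{54}{3823}\right) = - \frac{81}{145274}$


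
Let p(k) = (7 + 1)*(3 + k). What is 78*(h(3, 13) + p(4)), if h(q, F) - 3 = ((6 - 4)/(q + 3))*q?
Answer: 4680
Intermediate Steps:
p(k) = 24 + 8*k (p(k) = 8*(3 + k) = 24 + 8*k)
h(q, F) = 3 + 2*q/(3 + q) (h(q, F) = 3 + ((6 - 4)/(q + 3))*q = 3 + (2/(3 + q))*q = 3 + 2*q/(3 + q))
78*(h(3, 13) + p(4)) = 78*((9 + 5*3)/(3 + 3) + (24 + 8*4)) = 78*((9 + 15)/6 + (24 + 32)) = 78*((1/6)*24 + 56) = 78*(4 + 56) = 78*60 = 4680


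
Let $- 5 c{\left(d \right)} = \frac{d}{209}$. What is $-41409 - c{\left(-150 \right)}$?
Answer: $- \frac{8654511}{209} \approx -41409.0$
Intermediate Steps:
$c{\left(d \right)} = - \frac{d}{1045}$ ($c{\left(d \right)} = - \frac{d \frac{1}{209}}{5} = - \frac{\frac{1}{209} d}{5} = - \frac{d}{1045}$)
$-41409 - c{\left(-150 \right)} = -41409 - \left(- \frac{1}{1045}\right) \left(-150\right) = -41409 - \frac{30}{209} = - \frac{8654511}{209}$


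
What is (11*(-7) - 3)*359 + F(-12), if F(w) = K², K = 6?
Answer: -28684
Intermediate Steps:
F(w) = 36 (F(w) = 6² = 36)
(11*(-7) - 3)*359 + F(-12) = (11*(-7) - 3)*359 + 36 = (-77 - 3)*359 + 36 = -80*359 + 36 = -28720 + 36 = -28684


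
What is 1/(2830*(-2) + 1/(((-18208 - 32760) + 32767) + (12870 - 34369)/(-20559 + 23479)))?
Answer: -53168419/300933254460 ≈ -0.00017668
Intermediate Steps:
1/(2830*(-2) + 1/(((-18208 - 32760) + 32767) + (12870 - 34369)/(-20559 + 23479))) = 1/(-5660 + 1/((-50968 + 32767) - 21499/2920)) = 1/(-5660 + 1/(-18201 - 21499*1/2920)) = 1/(-5660 + 1/(-18201 - 21499/2920)) = 1/(-5660 + 1/(-53168419/2920)) = 1/(-5660 - 2920/53168419) = 1/(-300933254460/53168419) = -53168419/300933254460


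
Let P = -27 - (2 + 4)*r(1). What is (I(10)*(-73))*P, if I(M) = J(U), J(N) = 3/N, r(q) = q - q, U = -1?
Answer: -5913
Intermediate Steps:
r(q) = 0
I(M) = -3 (I(M) = 3/(-1) = 3*(-1) = -3)
P = -27 (P = -27 - (2 + 4)*0 = -27 - 6*0 = -27 - 1*0 = -27 + 0 = -27)
(I(10)*(-73))*P = -3*(-73)*(-27) = 219*(-27) = -5913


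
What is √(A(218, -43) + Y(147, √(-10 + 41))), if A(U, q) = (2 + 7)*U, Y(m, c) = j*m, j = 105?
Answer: 3*√1933 ≈ 131.90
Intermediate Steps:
Y(m, c) = 105*m
A(U, q) = 9*U
√(A(218, -43) + Y(147, √(-10 + 41))) = √(9*218 + 105*147) = √(1962 + 15435) = √17397 = 3*√1933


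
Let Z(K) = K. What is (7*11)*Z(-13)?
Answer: -1001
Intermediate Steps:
(7*11)*Z(-13) = (7*11)*(-13) = 77*(-13) = -1001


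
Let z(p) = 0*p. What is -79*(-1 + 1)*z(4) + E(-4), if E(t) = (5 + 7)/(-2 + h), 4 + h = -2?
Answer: -3/2 ≈ -1.5000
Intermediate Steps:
h = -6 (h = -4 - 2 = -6)
z(p) = 0
E(t) = -3/2 (E(t) = (5 + 7)/(-2 - 6) = 12/(-8) = 12*(-1/8) = -3/2)
-79*(-1 + 1)*z(4) + E(-4) = -79*(-1 + 1)*0 - 3/2 = -0*0 - 3/2 = -79*0 - 3/2 = 0 - 3/2 = -3/2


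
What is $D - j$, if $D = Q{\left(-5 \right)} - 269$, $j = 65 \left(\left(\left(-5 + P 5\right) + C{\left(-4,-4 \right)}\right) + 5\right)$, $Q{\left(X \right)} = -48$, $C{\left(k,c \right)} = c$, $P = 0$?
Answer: $-57$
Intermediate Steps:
$j = -260$ ($j = 65 \left(\left(\left(-5 + 0 \cdot 5\right) - 4\right) + 5\right) = 65 \left(\left(\left(-5 + 0\right) - 4\right) + 5\right) = 65 \left(\left(-5 - 4\right) + 5\right) = 65 \left(-9 + 5\right) = 65 \left(-4\right) = -260$)
$D = -317$ ($D = -48 - 269 = -317$)
$D - j = -317 - -260 = -317 + 260 = -57$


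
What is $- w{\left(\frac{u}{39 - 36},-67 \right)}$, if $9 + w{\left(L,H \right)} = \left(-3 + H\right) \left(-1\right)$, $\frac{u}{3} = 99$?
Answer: $-61$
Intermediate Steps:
$u = 297$ ($u = 3 \cdot 99 = 297$)
$w{\left(L,H \right)} = -6 - H$ ($w{\left(L,H \right)} = -9 + \left(-3 + H\right) \left(-1\right) = -9 - \left(-3 + H\right) = -6 - H$)
$- w{\left(\frac{u}{39 - 36},-67 \right)} = - (-6 - -67) = - (-6 + 67) = \left(-1\right) 61 = -61$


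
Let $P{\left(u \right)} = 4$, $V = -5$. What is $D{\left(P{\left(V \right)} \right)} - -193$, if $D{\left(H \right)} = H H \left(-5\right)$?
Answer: $113$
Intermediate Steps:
$D{\left(H \right)} = - 5 H^{2}$ ($D{\left(H \right)} = H^{2} \left(-5\right) = - 5 H^{2}$)
$D{\left(P{\left(V \right)} \right)} - -193 = - 5 \cdot 4^{2} - -193 = \left(-5\right) 16 + 193 = -80 + 193 = 113$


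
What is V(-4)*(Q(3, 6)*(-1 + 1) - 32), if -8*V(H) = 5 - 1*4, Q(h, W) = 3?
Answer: 4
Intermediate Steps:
V(H) = -1/8 (V(H) = -(5 - 1*4)/8 = -(5 - 4)/8 = -1/8*1 = -1/8)
V(-4)*(Q(3, 6)*(-1 + 1) - 32) = -(3*(-1 + 1) - 32)/8 = -(3*0 - 32)/8 = -(0 - 32)/8 = -1/8*(-32) = 4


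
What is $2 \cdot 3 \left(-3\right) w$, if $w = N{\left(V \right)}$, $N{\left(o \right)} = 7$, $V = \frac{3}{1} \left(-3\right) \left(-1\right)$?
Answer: $-126$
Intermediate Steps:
$V = 9$ ($V = 3 \cdot 1 \left(-3\right) \left(-1\right) = 3 \left(-3\right) \left(-1\right) = \left(-9\right) \left(-1\right) = 9$)
$w = 7$
$2 \cdot 3 \left(-3\right) w = 2 \cdot 3 \left(-3\right) 7 = 6 \left(-3\right) 7 = \left(-18\right) 7 = -126$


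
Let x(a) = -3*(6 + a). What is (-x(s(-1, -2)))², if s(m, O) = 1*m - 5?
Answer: 0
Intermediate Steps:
s(m, O) = -5 + m (s(m, O) = m - 5 = -5 + m)
x(a) = -18 - 3*a
(-x(s(-1, -2)))² = (-(-18 - 3*(-5 - 1)))² = (-(-18 - 3*(-6)))² = (-(-18 + 18))² = (-1*0)² = 0² = 0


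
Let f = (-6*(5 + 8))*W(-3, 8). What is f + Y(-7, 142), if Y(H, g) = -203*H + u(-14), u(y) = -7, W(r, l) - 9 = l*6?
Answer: -3032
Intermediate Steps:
W(r, l) = 9 + 6*l (W(r, l) = 9 + l*6 = 9 + 6*l)
Y(H, g) = -7 - 203*H (Y(H, g) = -203*H - 7 = -7 - 203*H)
f = -4446 (f = (-6*(5 + 8))*(9 + 6*8) = (-6*13)*(9 + 48) = -78*57 = -4446)
f + Y(-7, 142) = -4446 + (-7 - 203*(-7)) = -4446 + (-7 + 1421) = -4446 + 1414 = -3032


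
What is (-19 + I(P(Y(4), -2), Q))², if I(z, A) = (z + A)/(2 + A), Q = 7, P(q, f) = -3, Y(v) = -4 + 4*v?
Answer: 27889/81 ≈ 344.31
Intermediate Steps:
I(z, A) = (A + z)/(2 + A)
(-19 + I(P(Y(4), -2), Q))² = (-19 + (7 - 3)/(2 + 7))² = (-19 + 4/9)² = (-167/9)² = 27889/81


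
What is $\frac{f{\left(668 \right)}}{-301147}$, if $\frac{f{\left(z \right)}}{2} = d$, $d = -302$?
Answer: $\frac{604}{301147} \approx 0.0020057$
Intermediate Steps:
$f{\left(z \right)} = -604$ ($f{\left(z \right)} = 2 \left(-302\right) = -604$)
$\frac{f{\left(668 \right)}}{-301147} = - \frac{604}{-301147} = \left(-604\right) \left(- \frac{1}{301147}\right) = \frac{604}{301147}$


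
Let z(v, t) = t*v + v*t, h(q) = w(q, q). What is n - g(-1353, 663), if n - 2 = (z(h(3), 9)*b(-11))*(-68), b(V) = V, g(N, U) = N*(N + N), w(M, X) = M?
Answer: -3620824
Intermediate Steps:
h(q) = q
g(N, U) = 2*N² (g(N, U) = N*(2*N) = 2*N²)
z(v, t) = 2*t*v (z(v, t) = t*v + t*v = 2*t*v)
n = 40394 (n = 2 + ((2*9*3)*(-11))*(-68) = 2 + (54*(-11))*(-68) = 2 - 594*(-68) = 2 + 40392 = 40394)
n - g(-1353, 663) = 40394 - 2*(-1353)² = 40394 - 2*1830609 = 40394 - 1*3661218 = 40394 - 3661218 = -3620824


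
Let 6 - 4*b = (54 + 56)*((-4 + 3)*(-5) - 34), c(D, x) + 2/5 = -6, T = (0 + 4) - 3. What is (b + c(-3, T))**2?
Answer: 15705369/25 ≈ 6.2822e+5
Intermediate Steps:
T = 1 (T = 4 - 3 = 1)
c(D, x) = -32/5 (c(D, x) = -2/5 - 6 = -32/5)
b = 799 (b = 3/2 - (54 + 56)*((-4 + 3)*(-5) - 34)/4 = 3/2 - 55*(-1*(-5) - 34)/2 = 3/2 - 55*(5 - 34)/2 = 3/2 - 55*(-29)/2 = 3/2 - 1/4*(-3190) = 3/2 + 1595/2 = 799)
(b + c(-3, T))**2 = (799 - 32/5)**2 = (3963/5)**2 = 15705369/25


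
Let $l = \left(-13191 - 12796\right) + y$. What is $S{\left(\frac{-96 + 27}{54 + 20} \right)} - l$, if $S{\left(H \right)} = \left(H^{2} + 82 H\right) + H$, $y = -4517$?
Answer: $\frac{166620867}{5476} \approx 30427.0$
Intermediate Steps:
$S{\left(H \right)} = H^{2} + 83 H$
$l = -30504$ ($l = \left(-13191 - 12796\right) - 4517 = -25987 - 4517 = -30504$)
$S{\left(\frac{-96 + 27}{54 + 20} \right)} - l = \frac{-96 + 27}{54 + 20} \left(83 + \frac{-96 + 27}{54 + 20}\right) - -30504 = - \frac{69}{74} \left(83 - \frac{69}{74}\right) + 30504 = \left(-69\right) \frac{1}{74} \left(83 - \frac{69}{74}\right) + 30504 = - \frac{69 \left(83 - \frac{69}{74}\right)}{74} + 30504 = \left(- \frac{69}{74}\right) \frac{6073}{74} + 30504 = - \frac{419037}{5476} + 30504 = \frac{166620867}{5476}$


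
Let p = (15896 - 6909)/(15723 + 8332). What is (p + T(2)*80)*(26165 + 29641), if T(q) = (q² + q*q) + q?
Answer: 1074432192522/24055 ≈ 4.4666e+7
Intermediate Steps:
p = 8987/24055 ≈ 0.37360
T(q) = q + 2*q² (T(q) = (q² + q²) + q = 2*q² + q = q + 2*q²)
(p + T(2)*80)*(26165 + 29641) = (8987/24055 + (2*(1 + 2*2))*80)*(26165 + 29641) = (8987/24055 + (2*(1 + 4))*80)*55806 = (8987/24055 + (2*5)*80)*55806 = (8987/24055 + 10*80)*55806 = (8987/24055 + 800)*55806 = (19252987/24055)*55806 = 1074432192522/24055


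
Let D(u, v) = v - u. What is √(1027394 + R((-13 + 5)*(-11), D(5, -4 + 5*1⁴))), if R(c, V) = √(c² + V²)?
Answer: √(1027394 + 4*√485) ≈ 1013.6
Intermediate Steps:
R(c, V) = √(V² + c²)
√(1027394 + R((-13 + 5)*(-11), D(5, -4 + 5*1⁴))) = √(1027394 + √(((-4 + 5*1⁴) - 1*5)² + ((-13 + 5)*(-11))²)) = √(1027394 + √(((-4 + 5*1) - 5)² + (-8*(-11))²)) = √(1027394 + √(((-4 + 5) - 5)² + 88²)) = √(1027394 + √((1 - 5)² + 7744)) = √(1027394 + √((-4)² + 7744)) = √(1027394 + √(16 + 7744)) = √(1027394 + √7760) = √(1027394 + 4*√485)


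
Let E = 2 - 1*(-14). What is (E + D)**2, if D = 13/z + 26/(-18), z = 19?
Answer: 6791236/29241 ≈ 232.25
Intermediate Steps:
D = -130/171 (D = 13/19 + 26/(-18) = 13*(1/19) + 26*(-1/18) = 13/19 - 13/9 = -130/171 ≈ -0.76023)
E = 16 (E = 2 + 14 = 16)
(E + D)**2 = (16 - 130/171)**2 = (2606/171)**2 = 6791236/29241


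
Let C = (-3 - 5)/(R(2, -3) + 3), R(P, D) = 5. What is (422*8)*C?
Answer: -3376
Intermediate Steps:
C = -1 (C = (-3 - 5)/(5 + 3) = -8/8 = -8*⅛ = -1)
(422*8)*C = (422*8)*(-1) = 3376*(-1) = -3376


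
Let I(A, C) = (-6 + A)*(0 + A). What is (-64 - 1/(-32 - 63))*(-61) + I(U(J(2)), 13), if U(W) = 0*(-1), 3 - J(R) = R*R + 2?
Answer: 370819/95 ≈ 3903.4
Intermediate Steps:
J(R) = 1 - R**2 (J(R) = 3 - (R*R + 2) = 3 - (R**2 + 2) = 3 - (2 + R**2) = 3 + (-2 - R**2) = 1 - R**2)
U(W) = 0
I(A, C) = A*(-6 + A) (I(A, C) = (-6 + A)*A = A*(-6 + A))
(-64 - 1/(-32 - 63))*(-61) + I(U(J(2)), 13) = (-64 - 1/(-32 - 63))*(-61) + 0*(-6 + 0) = (-64 - 1/(-95))*(-61) + 0*(-6) = (-64 - 1*(-1/95))*(-61) + 0 = (-64 + 1/95)*(-61) + 0 = -6079/95*(-61) + 0 = 370819/95 + 0 = 370819/95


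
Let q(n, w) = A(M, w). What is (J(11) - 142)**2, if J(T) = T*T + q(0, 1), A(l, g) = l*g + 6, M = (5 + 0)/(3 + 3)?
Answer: 7225/36 ≈ 200.69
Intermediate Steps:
M = 5/6 ≈ 0.83333
A(l, g) = 6 + g*l (A(l, g) = g*l + 6 = 6 + g*l)
q(n, w) = 6 + 5*w/6 (q(n, w) = 6 + w*(5/6) = 6 + 5*w/6)
J(T) = 41/6 + T**2 (J(T) = T*T + (6 + (5/6)*1) = T**2 + (6 + 5/6) = T**2 + 41/6 = 41/6 + T**2)
(J(11) - 142)**2 = ((41/6 + 11**2) - 142)**2 = ((41/6 + 121) - 142)**2 = (767/6 - 142)**2 = (-85/6)**2 = 7225/36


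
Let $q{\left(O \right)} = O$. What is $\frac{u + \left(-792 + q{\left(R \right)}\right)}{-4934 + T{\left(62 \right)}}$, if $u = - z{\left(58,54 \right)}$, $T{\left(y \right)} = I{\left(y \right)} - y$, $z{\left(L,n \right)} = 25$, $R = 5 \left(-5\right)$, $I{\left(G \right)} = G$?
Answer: $\frac{421}{2467} \approx 0.17065$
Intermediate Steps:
$R = -25$
$T{\left(y \right)} = 0$ ($T{\left(y \right)} = y - y = 0$)
$u = -25$ ($u = \left(-1\right) 25 = -25$)
$\frac{u + \left(-792 + q{\left(R \right)}\right)}{-4934 + T{\left(62 \right)}} = \frac{-25 - 817}{-4934 + 0} = \frac{-25 - 817}{-4934} = \left(-842\right) \left(- \frac{1}{4934}\right) = \frac{421}{2467}$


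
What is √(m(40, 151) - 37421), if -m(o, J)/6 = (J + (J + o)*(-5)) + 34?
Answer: I*√32801 ≈ 181.11*I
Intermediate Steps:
m(o, J) = -204 + 24*J + 30*o (m(o, J) = -6*((J + (J + o)*(-5)) + 34) = -6*((J + (-5*J - 5*o)) + 34) = -6*((-5*o - 4*J) + 34) = -6*(34 - 5*o - 4*J) = -204 + 24*J + 30*o)
√(m(40, 151) - 37421) = √((-204 + 24*151 + 30*40) - 37421) = √((-204 + 3624 + 1200) - 37421) = √(4620 - 37421) = √(-32801) = I*√32801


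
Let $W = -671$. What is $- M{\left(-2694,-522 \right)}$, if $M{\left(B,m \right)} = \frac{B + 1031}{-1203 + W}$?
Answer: $- \frac{1663}{1874} \approx -0.88741$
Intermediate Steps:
$M{\left(B,m \right)} = - \frac{1031}{1874} - \frac{B}{1874}$ ($M{\left(B,m \right)} = \frac{B + 1031}{-1203 - 671} = \frac{1031 + B}{-1874} = \left(1031 + B\right) \left(- \frac{1}{1874}\right) = - \frac{1031}{1874} - \frac{B}{1874}$)
$- M{\left(-2694,-522 \right)} = - (- \frac{1031}{1874} - - \frac{1347}{937}) = - (- \frac{1031}{1874} + \frac{1347}{937}) = \left(-1\right) \frac{1663}{1874} = - \frac{1663}{1874}$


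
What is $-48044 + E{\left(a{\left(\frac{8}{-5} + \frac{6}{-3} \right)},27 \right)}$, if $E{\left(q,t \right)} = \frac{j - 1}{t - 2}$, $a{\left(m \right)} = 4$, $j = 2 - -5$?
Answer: $- \frac{1201094}{25} \approx -48044.0$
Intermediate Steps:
$j = 7$ ($j = 2 + 5 = 7$)
$E{\left(q,t \right)} = \frac{6}{-2 + t}$ ($E{\left(q,t \right)} = \frac{7 - 1}{t - 2} = \frac{6}{-2 + t}$)
$-48044 + E{\left(a{\left(\frac{8}{-5} + \frac{6}{-3} \right)},27 \right)} = -48044 + \frac{6}{-2 + 27} = -48044 + \frac{6}{25} = - \frac{1201094}{25}$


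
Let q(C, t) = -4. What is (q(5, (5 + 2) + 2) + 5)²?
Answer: 1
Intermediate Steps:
(q(5, (5 + 2) + 2) + 5)² = (-4 + 5)² = 1² = 1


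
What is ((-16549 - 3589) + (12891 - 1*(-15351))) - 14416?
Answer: -6312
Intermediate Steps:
((-16549 - 3589) + (12891 - 1*(-15351))) - 14416 = (-20138 + (12891 + 15351)) - 14416 = (-20138 + 28242) - 14416 = 8104 - 14416 = -6312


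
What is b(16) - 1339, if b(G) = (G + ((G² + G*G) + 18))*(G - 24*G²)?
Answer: -3347227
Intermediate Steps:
b(G) = (G - 24*G²)*(18 + G + 2*G²) (b(G) = (G + ((G² + G²) + 18))*(G - 24*G²) = (G + (2*G² + 18))*(G - 24*G²) = (G + (18 + 2*G²))*(G - 24*G²) = (18 + G + 2*G²)*(G - 24*G²) = (G - 24*G²)*(18 + G + 2*G²))
b(16) - 1339 = 16*(18 - 431*16 - 48*16³ - 22*16²) - 1339 = 16*(18 - 6896 - 48*4096 - 22*256) - 1339 = 16*(18 - 6896 - 196608 - 5632) - 1339 = 16*(-209118) - 1339 = -3345888 - 1339 = -3347227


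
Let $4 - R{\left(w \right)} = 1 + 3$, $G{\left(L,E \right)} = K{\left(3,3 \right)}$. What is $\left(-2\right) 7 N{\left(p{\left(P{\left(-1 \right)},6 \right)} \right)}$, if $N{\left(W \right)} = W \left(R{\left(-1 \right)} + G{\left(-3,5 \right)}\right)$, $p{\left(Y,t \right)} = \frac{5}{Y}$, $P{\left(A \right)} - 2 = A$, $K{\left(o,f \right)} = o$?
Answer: $-210$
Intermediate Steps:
$P{\left(A \right)} = 2 + A$
$G{\left(L,E \right)} = 3$
$R{\left(w \right)} = 0$ ($R{\left(w \right)} = 4 - \left(1 + 3\right) = 4 - 4 = 0$)
$N{\left(W \right)} = 3 W$ ($N{\left(W \right)} = W \left(0 + 3\right) = W 3 = 3 W$)
$\left(-2\right) 7 N{\left(p{\left(P{\left(-1 \right)},6 \right)} \right)} = \left(-2\right) 7 \cdot 3 \frac{5}{2 - 1} = - 14 \cdot 3 \cdot \frac{5}{1} = - 14 \cdot 3 \cdot 5 \cdot 1 = - 14 \cdot 3 \cdot 5 = \left(-14\right) 15 = -210$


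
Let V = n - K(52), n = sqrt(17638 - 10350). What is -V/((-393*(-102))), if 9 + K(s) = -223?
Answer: -116/20043 - sqrt(1822)/20043 ≈ -0.0079172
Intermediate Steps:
n = 2*sqrt(1822) (n = sqrt(7288) = 2*sqrt(1822) ≈ 85.370)
K(s) = -232 (K(s) = -9 - 223 = -232)
V = 232 + 2*sqrt(1822) (V = 2*sqrt(1822) - 1*(-232) = 2*sqrt(1822) + 232 = 232 + 2*sqrt(1822) ≈ 317.37)
-V/((-393*(-102))) = -(232 + 2*sqrt(1822))/((-393*(-102))) = -(232 + 2*sqrt(1822))/40086 = -(116/20043 + sqrt(1822)/20043) = -116/20043 - sqrt(1822)/20043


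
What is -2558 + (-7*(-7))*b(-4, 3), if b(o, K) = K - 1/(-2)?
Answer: -4773/2 ≈ -2386.5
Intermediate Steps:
b(o, K) = ½ + K (b(o, K) = K - 1*(-½) = K + ½ = ½ + K)
-2558 + (-7*(-7))*b(-4, 3) = -2558 + (-7*(-7))*(½ + 3) = -2558 + 49*(7/2) = -2558 + 343/2 = -4773/2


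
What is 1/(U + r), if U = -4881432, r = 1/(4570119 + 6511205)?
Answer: -11081324/54092729575967 ≈ -2.0486e-7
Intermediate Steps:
r = 1/11081324 ≈ 9.0242e-8
1/(U + r) = 1/(-4881432 + 1/11081324) = 1/(-54092729575967/11081324) = -11081324/54092729575967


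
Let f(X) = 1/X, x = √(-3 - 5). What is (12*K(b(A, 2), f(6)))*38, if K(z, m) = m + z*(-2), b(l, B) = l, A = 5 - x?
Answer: -4484 + 1824*I*√2 ≈ -4484.0 + 2579.5*I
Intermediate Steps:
x = 2*I*√2 (x = √(-8) = 2*I*√2 ≈ 2.8284*I)
A = 5 - 2*I*√2 ≈ 5.0 - 2.8284*I
K(z, m) = m - 2*z
(12*K(b(A, 2), f(6)))*38 = (12*(1/6 - 2*(5 - 2*I*√2)))*38 = (12*(⅙ + (-10 + 4*I*√2)))*38 = (12*(-59/6 + 4*I*√2))*38 = (-118 + 48*I*√2)*38 = -4484 + 1824*I*√2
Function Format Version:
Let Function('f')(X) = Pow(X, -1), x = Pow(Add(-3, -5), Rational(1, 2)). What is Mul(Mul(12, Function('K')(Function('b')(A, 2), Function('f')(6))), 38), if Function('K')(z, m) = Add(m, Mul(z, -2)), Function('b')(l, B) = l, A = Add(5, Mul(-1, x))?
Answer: Add(-4484, Mul(1824, I, Pow(2, Rational(1, 2)))) ≈ Add(-4484.0, Mul(2579.5, I))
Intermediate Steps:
x = Mul(2, I, Pow(2, Rational(1, 2))) (x = Pow(-8, Rational(1, 2)) = Mul(2, I, Pow(2, Rational(1, 2))) ≈ Mul(2.8284, I))
A = Add(5, Mul(-2, I, Pow(2, Rational(1, 2)))) (A = Add(5, Mul(-1, Mul(2, I, Pow(2, Rational(1, 2))))) = Add(5, Mul(-2, I, Pow(2, Rational(1, 2)))) ≈ Add(5.0000, Mul(-2.8284, I)))
Function('K')(z, m) = Add(m, Mul(-2, z))
Mul(Mul(12, Function('K')(Function('b')(A, 2), Function('f')(6))), 38) = Mul(Mul(12, Add(Pow(6, -1), Mul(-2, Add(5, Mul(-2, I, Pow(2, Rational(1, 2))))))), 38) = Mul(Mul(12, Add(Rational(1, 6), Add(-10, Mul(4, I, Pow(2, Rational(1, 2)))))), 38) = Mul(Mul(12, Add(Rational(-59, 6), Mul(4, I, Pow(2, Rational(1, 2))))), 38) = Mul(Add(-118, Mul(48, I, Pow(2, Rational(1, 2)))), 38) = Add(-4484, Mul(1824, I, Pow(2, Rational(1, 2))))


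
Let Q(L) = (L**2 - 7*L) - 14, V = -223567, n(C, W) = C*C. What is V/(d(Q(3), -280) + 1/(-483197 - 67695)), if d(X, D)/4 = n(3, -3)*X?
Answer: 123161271764/515634913 ≈ 238.85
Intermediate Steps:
n(C, W) = C**2
Q(L) = -14 + L**2 - 7*L
d(X, D) = 36*X (d(X, D) = 4*(3**2*X) = 4*(9*X) = 36*X)
V/(d(Q(3), -280) + 1/(-483197 - 67695)) = -223567/(36*(-14 + 3**2 - 7*3) + 1/(-483197 - 67695)) = -223567/(36*(-14 + 9 - 21) + 1/(-550892)) = -223567/(36*(-26) - 1/550892) = -223567/(-936 - 1/550892) = -223567/(-515634913/550892) = -223567*(-550892/515634913) = 123161271764/515634913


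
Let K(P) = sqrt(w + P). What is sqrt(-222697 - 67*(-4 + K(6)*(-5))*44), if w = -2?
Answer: 5*I*sqrt(7257) ≈ 425.94*I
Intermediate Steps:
K(P) = sqrt(-2 + P)
sqrt(-222697 - 67*(-4 + K(6)*(-5))*44) = sqrt(-222697 - 67*(-4 + sqrt(-2 + 6)*(-5))*44) = sqrt(-222697 - 67*(-4 + sqrt(4)*(-5))*44) = sqrt(-222697 - 67*(-4 + 2*(-5))*44) = sqrt(-222697 - 67*(-4 - 10)*44) = sqrt(-222697 - 67*(-14)*44) = sqrt(-222697 + 938*44) = sqrt(-222697 + 41272) = sqrt(-181425) = 5*I*sqrt(7257)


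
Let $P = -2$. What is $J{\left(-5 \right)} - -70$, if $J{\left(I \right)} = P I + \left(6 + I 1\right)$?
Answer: $81$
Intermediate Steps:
$J{\left(I \right)} = 6 - I$ ($J{\left(I \right)} = - 2 I + \left(6 + I 1\right) = - 2 I + \left(6 + I\right) = 6 - I$)
$J{\left(-5 \right)} - -70 = \left(6 - -5\right) - -70 = \left(6 + 5\right) + 70 = 11 + 70 = 81$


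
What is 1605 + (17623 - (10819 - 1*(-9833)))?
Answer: -1424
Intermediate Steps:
1605 + (17623 - (10819 - 1*(-9833))) = 1605 + (17623 - (10819 + 9833)) = 1605 + (17623 - 1*20652) = 1605 + (17623 - 20652) = 1605 - 3029 = -1424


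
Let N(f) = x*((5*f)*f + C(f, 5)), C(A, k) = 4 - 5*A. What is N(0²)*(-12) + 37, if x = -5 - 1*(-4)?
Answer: 85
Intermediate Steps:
x = -1 (x = -5 + 4 = -1)
N(f) = -4 - 5*f² + 5*f (N(f) = -((5*f)*f + (4 - 5*f)) = -(5*f² + (4 - 5*f)) = -(4 - 5*f + 5*f²) = -4 - 5*f² + 5*f)
N(0²)*(-12) + 37 = (-4 - 5*(0²)² + 5*0²)*(-12) + 37 = (-4 - 5*0² + 5*0)*(-12) + 37 = (-4 - 5*0 + 0)*(-12) + 37 = (-4 + 0 + 0)*(-12) + 37 = -4*(-12) + 37 = 48 + 37 = 85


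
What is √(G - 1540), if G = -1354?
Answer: I*√2894 ≈ 53.796*I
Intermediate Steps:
√(G - 1540) = √(-1354 - 1540) = √(-2894) = I*√2894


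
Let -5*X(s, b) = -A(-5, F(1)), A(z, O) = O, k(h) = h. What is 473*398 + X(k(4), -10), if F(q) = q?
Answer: 941271/5 ≈ 1.8825e+5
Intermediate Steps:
X(s, b) = ⅕ (X(s, b) = -(-1)/5 = -⅕*(-1) = ⅕)
473*398 + X(k(4), -10) = 473*398 + ⅕ = 188254 + ⅕ = 941271/5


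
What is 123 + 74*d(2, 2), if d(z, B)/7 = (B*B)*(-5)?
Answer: -10237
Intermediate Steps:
d(z, B) = -35*B**2 (d(z, B) = 7*((B*B)*(-5)) = 7*(B**2*(-5)) = 7*(-5*B**2) = -35*B**2)
123 + 74*d(2, 2) = 123 + 74*(-35*2**2) = 123 + 74*(-35*4) = 123 + 74*(-140) = 123 - 10360 = -10237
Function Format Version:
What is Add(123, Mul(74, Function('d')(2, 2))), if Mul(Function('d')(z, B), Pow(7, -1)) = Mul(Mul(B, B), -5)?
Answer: -10237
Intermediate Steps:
Function('d')(z, B) = Mul(-35, Pow(B, 2)) (Function('d')(z, B) = Mul(7, Mul(Mul(B, B), -5)) = Mul(7, Mul(Pow(B, 2), -5)) = Mul(7, Mul(-5, Pow(B, 2))) = Mul(-35, Pow(B, 2)))
Add(123, Mul(74, Function('d')(2, 2))) = Add(123, Mul(74, Mul(-35, Pow(2, 2)))) = Add(123, Mul(74, Mul(-35, 4))) = Add(123, Mul(74, -140)) = Add(123, -10360) = -10237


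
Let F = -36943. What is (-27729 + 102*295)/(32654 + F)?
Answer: -2361/4289 ≈ -0.55048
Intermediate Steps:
(-27729 + 102*295)/(32654 + F) = (-27729 + 102*295)/(32654 - 36943) = (-27729 + 30090)/(-4289) = 2361*(-1/4289) = -2361/4289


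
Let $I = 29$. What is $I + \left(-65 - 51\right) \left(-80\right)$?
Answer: $9309$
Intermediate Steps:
$I + \left(-65 - 51\right) \left(-80\right) = 29 + \left(-65 - 51\right) \left(-80\right) = 29 - -9280 = 29 + 9280 = 9309$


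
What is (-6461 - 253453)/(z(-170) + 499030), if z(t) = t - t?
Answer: -129957/249515 ≈ -0.52084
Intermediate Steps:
z(t) = 0
(-6461 - 253453)/(z(-170) + 499030) = (-6461 - 253453)/(0 + 499030) = -259914/499030 = -259914*1/499030 = -129957/249515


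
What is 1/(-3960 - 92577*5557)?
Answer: -1/536456109 ≈ -1.8641e-9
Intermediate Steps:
1/(-3960 - 92577*5557) = (1/5557)/(-96537) = -1/96537*1/5557 = -1/536456109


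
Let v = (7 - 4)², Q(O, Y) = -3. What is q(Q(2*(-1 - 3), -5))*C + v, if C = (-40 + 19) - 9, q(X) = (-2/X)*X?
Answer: 69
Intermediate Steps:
v = 9 (v = 3² = 9)
q(X) = -2
C = -30 (C = -21 - 9 = -30)
q(Q(2*(-1 - 3), -5))*C + v = -2*(-30) + 9 = 60 + 9 = 69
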